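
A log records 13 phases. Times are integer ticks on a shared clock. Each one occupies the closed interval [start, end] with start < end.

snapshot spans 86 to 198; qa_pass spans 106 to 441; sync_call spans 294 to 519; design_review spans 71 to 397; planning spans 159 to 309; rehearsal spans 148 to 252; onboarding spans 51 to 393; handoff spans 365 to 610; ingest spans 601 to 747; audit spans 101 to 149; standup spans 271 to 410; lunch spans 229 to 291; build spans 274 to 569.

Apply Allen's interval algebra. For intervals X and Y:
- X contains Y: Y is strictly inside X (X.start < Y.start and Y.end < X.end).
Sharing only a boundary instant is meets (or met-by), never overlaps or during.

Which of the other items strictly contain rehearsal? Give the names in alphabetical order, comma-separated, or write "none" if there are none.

design_review, onboarding, qa_pass

Target rehearsal = [148, 252].
audit [101, 149] → overlaps → no.
build [274, 569] → after → no.
design_review [71, 397] → contains → yes.
handoff [365, 610] → after → no.
ingest [601, 747] → after → no.
lunch [229, 291] → overlapped-by → no.
onboarding [51, 393] → contains → yes.
planning [159, 309] → overlapped-by → no.
qa_pass [106, 441] → contains → yes.
snapshot [86, 198] → overlaps → no.
standup [271, 410] → after → no.
sync_call [294, 519] → after → no.
Result: design_review, onboarding, qa_pass.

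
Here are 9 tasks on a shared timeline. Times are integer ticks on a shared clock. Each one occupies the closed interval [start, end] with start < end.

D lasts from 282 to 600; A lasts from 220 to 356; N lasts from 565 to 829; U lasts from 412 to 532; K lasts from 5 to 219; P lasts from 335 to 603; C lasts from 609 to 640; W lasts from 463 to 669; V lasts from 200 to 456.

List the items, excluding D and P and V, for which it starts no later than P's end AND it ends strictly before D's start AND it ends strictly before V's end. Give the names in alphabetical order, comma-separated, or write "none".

K

Conditions: its start is no later than P's end (X.start <= 603) AND its end is strictly before D's start (X.end < 282) AND its end is strictly before V's end (X.end < 456).
A: start 220 <= 603? ✓; end 356 < 282? ✗; end 356 < 456? ✓ → no.
C: start 609 <= 603? ✗; end 640 < 282? ✗; end 640 < 456? ✗ → no.
K: start 5 <= 603? ✓; end 219 < 282? ✓; end 219 < 456? ✓ → yes.
N: start 565 <= 603? ✓; end 829 < 282? ✗; end 829 < 456? ✗ → no.
U: start 412 <= 603? ✓; end 532 < 282? ✗; end 532 < 456? ✗ → no.
W: start 463 <= 603? ✓; end 669 < 282? ✗; end 669 < 456? ✗ → no.
Result: K.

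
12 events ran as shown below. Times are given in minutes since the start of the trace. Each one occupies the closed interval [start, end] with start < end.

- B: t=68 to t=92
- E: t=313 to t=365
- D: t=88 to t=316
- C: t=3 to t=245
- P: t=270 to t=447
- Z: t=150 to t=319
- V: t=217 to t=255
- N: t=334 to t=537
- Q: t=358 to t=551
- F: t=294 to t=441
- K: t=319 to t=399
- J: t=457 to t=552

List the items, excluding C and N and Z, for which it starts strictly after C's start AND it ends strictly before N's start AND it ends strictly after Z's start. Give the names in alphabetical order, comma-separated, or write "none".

D, V

Conditions: its start is strictly after C's start (X.start > t=3) AND its end is strictly before N's start (X.end < t=334) AND its end is strictly after Z's start (X.end > t=150).
B: start t=68 > t=3? ✓; end t=92 < t=334? ✓; end t=92 > t=150? ✗ → no.
D: start t=88 > t=3? ✓; end t=316 < t=334? ✓; end t=316 > t=150? ✓ → yes.
E: start t=313 > t=3? ✓; end t=365 < t=334? ✗; end t=365 > t=150? ✓ → no.
F: start t=294 > t=3? ✓; end t=441 < t=334? ✗; end t=441 > t=150? ✓ → no.
J: start t=457 > t=3? ✓; end t=552 < t=334? ✗; end t=552 > t=150? ✓ → no.
K: start t=319 > t=3? ✓; end t=399 < t=334? ✗; end t=399 > t=150? ✓ → no.
P: start t=270 > t=3? ✓; end t=447 < t=334? ✗; end t=447 > t=150? ✓ → no.
Q: start t=358 > t=3? ✓; end t=551 < t=334? ✗; end t=551 > t=150? ✓ → no.
V: start t=217 > t=3? ✓; end t=255 < t=334? ✓; end t=255 > t=150? ✓ → yes.
Result: D, V.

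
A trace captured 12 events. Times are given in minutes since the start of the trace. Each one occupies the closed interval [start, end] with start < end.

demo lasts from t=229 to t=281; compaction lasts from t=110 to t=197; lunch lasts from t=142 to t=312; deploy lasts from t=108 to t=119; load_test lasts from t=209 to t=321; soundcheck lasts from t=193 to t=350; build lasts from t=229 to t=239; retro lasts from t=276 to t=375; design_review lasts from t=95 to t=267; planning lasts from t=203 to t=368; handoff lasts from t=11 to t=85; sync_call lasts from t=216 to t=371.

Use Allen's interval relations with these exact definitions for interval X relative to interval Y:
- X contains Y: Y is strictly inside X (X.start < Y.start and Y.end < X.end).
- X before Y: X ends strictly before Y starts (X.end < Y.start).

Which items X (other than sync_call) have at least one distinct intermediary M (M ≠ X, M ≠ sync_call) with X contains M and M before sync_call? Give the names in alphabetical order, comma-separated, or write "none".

Target sync_call = [t=216, t=371].
Intermediaries M with M before sync_call: compaction, deploy, handoff.
Via compaction — items with X contains compaction: design_review.
Via deploy — items with X contains deploy: design_review.
Via handoff — items with X contains handoff: none.
Union: design_review.

design_review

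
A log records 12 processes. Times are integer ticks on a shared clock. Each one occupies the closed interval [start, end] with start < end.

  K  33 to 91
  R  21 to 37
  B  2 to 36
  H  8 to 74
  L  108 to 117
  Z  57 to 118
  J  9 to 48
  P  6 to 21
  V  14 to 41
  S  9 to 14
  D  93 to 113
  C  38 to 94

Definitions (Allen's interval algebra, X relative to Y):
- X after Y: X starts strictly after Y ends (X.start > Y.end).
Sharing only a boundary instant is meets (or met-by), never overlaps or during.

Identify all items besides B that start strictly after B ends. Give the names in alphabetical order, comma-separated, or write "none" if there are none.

C, D, L, Z

Target B = [2, 36].
C [38, 94] → after → yes.
D [93, 113] → after → yes.
H [8, 74] → overlapped-by → no.
J [9, 48] → overlapped-by → no.
K [33, 91] → overlapped-by → no.
L [108, 117] → after → yes.
P [6, 21] → during → no.
R [21, 37] → overlapped-by → no.
S [9, 14] → during → no.
V [14, 41] → overlapped-by → no.
Z [57, 118] → after → yes.
Result: C, D, L, Z.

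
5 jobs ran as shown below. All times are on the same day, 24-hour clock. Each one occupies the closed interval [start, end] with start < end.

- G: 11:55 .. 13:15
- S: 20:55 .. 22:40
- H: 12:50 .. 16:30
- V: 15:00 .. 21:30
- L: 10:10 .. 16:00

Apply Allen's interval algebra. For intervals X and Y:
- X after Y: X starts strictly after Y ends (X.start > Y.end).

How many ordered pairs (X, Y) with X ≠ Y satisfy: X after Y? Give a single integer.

4

Checking all 20 ordered pairs for relation 'after'; matching pairs in alphabetical order:
(S, G): S after G ✓
(S, H): S after H ✓
(S, L): S after L ✓
(V, G): V after G ✓
Count: 4.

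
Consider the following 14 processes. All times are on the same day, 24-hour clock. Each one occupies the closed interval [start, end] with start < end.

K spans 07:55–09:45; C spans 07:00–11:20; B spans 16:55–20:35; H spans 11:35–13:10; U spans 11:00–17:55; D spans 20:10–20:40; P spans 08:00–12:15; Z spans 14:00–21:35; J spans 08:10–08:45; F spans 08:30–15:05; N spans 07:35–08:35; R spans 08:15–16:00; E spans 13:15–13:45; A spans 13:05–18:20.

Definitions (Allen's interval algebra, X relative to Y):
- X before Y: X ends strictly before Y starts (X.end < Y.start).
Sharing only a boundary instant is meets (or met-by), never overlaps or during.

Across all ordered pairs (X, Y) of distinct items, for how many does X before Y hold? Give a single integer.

45

Checking all 182 ordered pairs for relation 'before'; matching pairs in alphabetical order:
(A, D): A before D ✓
(C, A): C before A ✓
(C, B): C before B ✓
(C, D): C before D ✓
(C, E): C before E ✓
(C, H): C before H ✓
(C, Z): C before Z ✓
(E, B): E before B ✓
(E, D): E before D ✓
(E, Z): E before Z ✓
(F, B): F before B ✓
(F, D): F before D ✓
(H, B): H before B ✓
(H, D): H before D ✓
(H, E): H before E ✓
(H, Z): H before Z ✓
(J, A): J before A ✓
(J, B): J before B ✓
(J, D): J before D ✓
(J, E): J before E ✓
(J, H): J before H ✓
(J, U): J before U ✓
(J, Z): J before Z ✓
(K, A): K before A ✓
... plus 21 further pairs not listed.
Count: 45.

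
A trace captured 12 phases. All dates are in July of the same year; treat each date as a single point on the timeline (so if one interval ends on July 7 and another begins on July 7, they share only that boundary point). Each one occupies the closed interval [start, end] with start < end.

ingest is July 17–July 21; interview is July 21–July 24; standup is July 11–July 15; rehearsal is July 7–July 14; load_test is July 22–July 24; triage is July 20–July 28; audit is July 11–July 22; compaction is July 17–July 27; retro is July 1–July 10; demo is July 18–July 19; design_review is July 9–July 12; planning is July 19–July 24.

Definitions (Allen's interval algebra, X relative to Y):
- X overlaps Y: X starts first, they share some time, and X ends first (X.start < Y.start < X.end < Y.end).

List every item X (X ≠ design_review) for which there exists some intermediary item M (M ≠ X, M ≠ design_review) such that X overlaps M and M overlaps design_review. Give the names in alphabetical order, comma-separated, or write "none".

none

Target design_review = [July 9, July 12].
Intermediaries M with M overlaps design_review: retro.
Via retro — items with X overlaps retro: none.
Union: none.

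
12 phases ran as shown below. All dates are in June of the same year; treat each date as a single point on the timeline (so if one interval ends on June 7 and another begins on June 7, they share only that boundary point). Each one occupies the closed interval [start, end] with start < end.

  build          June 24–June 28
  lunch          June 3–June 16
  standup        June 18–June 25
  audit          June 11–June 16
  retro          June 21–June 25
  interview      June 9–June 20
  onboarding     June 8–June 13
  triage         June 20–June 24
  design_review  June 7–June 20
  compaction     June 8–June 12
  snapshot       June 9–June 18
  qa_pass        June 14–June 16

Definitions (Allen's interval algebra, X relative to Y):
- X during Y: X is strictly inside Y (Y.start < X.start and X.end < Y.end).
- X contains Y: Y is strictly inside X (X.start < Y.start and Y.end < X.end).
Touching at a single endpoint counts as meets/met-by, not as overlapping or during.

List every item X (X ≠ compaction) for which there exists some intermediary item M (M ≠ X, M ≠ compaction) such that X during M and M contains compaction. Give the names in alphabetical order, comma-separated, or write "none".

Target compaction = [June 8, June 12].
Intermediaries M with M contains compaction: design_review, lunch.
Via design_review — items with X during design_review: audit, onboarding, qa_pass, snapshot.
Via lunch — items with X during lunch: onboarding.
Union: audit, onboarding, qa_pass, snapshot.

audit, onboarding, qa_pass, snapshot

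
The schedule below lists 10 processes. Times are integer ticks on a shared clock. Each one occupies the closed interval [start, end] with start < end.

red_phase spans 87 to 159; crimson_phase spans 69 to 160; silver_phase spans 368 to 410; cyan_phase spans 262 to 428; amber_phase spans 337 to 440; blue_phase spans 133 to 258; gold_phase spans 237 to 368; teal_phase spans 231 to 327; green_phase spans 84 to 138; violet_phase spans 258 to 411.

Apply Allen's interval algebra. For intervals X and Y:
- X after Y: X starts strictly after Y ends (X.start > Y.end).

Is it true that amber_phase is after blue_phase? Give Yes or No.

amber_phase = [337, 440], blue_phase = [133, 258].
Actual relation of amber_phase to blue_phase: after.
Asked whether 'after' holds → Yes.

Yes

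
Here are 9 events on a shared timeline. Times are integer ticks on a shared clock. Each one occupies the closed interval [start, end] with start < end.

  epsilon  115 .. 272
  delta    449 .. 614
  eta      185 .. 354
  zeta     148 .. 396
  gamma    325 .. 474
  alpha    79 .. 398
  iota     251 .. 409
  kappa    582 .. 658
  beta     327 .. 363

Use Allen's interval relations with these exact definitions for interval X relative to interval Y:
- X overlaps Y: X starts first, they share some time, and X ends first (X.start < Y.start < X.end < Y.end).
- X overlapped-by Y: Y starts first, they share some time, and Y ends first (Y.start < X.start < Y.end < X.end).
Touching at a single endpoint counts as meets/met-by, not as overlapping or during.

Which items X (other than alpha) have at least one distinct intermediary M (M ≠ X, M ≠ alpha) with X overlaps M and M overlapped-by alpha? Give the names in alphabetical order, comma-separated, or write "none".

epsilon, eta, iota, zeta

Target alpha = [79, 398].
Intermediaries M with M overlapped-by alpha: gamma, iota.
Via gamma — items with X overlaps gamma: eta, iota, zeta.
Via iota — items with X overlaps iota: epsilon, eta, zeta.
Union: epsilon, eta, iota, zeta.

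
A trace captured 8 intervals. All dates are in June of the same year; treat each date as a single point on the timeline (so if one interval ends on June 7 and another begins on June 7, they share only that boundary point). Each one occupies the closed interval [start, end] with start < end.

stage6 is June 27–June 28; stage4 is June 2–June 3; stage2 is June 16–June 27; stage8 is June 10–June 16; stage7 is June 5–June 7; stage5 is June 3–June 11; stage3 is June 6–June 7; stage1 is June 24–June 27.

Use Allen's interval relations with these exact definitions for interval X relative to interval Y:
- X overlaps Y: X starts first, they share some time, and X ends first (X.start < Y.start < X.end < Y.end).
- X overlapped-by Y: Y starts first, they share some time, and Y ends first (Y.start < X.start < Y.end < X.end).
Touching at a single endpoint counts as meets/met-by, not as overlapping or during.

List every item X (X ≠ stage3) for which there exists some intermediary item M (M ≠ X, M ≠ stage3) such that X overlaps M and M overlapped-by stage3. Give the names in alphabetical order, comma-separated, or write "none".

none

Target stage3 = [June 6, June 7].
Intermediaries M with M overlapped-by stage3: none.
Union: none.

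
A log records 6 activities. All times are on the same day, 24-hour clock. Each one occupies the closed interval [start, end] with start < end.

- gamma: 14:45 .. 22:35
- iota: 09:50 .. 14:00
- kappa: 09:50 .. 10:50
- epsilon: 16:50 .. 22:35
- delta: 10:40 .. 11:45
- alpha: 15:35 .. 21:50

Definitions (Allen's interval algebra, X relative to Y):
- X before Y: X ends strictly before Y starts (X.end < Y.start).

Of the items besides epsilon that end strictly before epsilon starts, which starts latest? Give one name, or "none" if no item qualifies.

delta

Target epsilon = [16:50, 22:35].
alpha [15:35, 21:50] → overlaps → excluded.
delta [10:40, 11:45] → before → candidate.
gamma [14:45, 22:35] → finished-by → excluded.
iota [09:50, 14:00] → before → candidate.
kappa [09:50, 10:50] → before → candidate.
Among candidates, latest start is 10:40 → delta.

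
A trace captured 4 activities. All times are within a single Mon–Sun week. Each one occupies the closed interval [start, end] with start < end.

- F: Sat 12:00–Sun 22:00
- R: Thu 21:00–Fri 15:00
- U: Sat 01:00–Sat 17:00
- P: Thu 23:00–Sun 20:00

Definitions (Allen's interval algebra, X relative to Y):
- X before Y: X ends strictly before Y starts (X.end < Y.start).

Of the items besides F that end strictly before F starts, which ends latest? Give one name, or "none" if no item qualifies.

R

Target F = [Sat 12:00, Sun 22:00].
P [Thu 23:00, Sun 20:00] → overlaps → excluded.
R [Thu 21:00, Fri 15:00] → before → candidate.
U [Sat 01:00, Sat 17:00] → overlaps → excluded.
Among candidates, latest end is Fri 15:00 → R.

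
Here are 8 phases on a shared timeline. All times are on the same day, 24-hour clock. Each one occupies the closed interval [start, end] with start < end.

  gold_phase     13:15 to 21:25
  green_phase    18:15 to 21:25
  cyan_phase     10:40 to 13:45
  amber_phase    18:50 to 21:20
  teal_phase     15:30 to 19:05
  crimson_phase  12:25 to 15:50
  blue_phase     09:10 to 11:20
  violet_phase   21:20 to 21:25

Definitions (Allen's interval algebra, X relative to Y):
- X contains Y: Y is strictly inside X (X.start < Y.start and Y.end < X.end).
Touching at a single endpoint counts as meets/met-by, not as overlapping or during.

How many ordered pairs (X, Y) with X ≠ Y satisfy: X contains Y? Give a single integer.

Checking all 56 ordered pairs for relation 'contains'; matching pairs in alphabetical order:
(gold_phase, amber_phase): gold_phase contains amber_phase ✓
(gold_phase, teal_phase): gold_phase contains teal_phase ✓
(green_phase, amber_phase): green_phase contains amber_phase ✓
Count: 3.

3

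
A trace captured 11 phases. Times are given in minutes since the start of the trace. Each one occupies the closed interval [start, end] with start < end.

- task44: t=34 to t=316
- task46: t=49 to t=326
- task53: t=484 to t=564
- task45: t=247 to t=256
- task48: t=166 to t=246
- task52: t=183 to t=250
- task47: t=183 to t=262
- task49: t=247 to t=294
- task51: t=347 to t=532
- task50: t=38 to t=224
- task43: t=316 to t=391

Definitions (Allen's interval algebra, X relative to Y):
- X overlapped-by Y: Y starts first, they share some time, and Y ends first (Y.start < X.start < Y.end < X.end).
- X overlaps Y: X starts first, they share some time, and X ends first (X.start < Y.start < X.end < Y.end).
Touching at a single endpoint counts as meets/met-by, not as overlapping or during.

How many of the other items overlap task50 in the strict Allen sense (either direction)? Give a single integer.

Target task50 = [t=38, t=224].
task43 [t=316, t=391] → after → no.
task44 [t=34, t=316] → contains → no.
task45 [t=247, t=256] → after → no.
task46 [t=49, t=326] → overlapped-by → counts.
task47 [t=183, t=262] → overlapped-by → counts.
task48 [t=166, t=246] → overlapped-by → counts.
task49 [t=247, t=294] → after → no.
task51 [t=347, t=532] → after → no.
task52 [t=183, t=250] → overlapped-by → counts.
task53 [t=484, t=564] → after → no.
Total: 4.

4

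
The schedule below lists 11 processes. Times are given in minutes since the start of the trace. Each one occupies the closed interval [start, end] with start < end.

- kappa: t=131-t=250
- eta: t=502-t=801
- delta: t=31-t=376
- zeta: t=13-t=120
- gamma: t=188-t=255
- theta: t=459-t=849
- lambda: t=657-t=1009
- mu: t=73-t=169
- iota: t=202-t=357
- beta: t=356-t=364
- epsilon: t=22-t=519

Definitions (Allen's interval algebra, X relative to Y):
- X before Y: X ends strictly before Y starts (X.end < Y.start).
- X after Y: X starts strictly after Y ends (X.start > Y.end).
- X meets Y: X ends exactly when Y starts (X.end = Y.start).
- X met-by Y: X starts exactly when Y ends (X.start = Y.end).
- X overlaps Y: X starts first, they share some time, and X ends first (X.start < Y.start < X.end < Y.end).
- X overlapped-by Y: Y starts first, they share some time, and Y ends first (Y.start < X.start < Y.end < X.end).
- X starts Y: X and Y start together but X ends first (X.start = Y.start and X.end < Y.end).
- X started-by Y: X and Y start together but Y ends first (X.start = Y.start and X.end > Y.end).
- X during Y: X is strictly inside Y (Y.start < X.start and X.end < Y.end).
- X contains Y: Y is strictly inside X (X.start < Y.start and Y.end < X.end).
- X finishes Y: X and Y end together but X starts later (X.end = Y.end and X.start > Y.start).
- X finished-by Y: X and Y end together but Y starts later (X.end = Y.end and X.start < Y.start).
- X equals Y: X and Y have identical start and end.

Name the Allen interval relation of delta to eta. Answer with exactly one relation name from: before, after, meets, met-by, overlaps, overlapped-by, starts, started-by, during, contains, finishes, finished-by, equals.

delta = [t=31, t=376]; eta = [t=502, t=801].
Compare endpoints: delta.start < eta.start, delta.start < eta.end, delta.end < eta.start, delta.end < eta.end.
That pattern is 'before'.

before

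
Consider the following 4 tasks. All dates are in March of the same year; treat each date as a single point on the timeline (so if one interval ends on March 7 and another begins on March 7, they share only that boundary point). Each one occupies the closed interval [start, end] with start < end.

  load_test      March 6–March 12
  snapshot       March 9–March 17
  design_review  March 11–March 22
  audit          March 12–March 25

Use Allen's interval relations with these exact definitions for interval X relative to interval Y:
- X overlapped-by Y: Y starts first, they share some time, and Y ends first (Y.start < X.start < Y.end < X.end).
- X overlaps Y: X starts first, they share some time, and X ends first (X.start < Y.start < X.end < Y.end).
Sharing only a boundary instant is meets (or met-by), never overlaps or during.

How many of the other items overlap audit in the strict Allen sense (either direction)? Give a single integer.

Target audit = [March 12, March 25].
design_review [March 11, March 22] → overlaps → counts.
load_test [March 6, March 12] → meets → no.
snapshot [March 9, March 17] → overlaps → counts.
Total: 2.

2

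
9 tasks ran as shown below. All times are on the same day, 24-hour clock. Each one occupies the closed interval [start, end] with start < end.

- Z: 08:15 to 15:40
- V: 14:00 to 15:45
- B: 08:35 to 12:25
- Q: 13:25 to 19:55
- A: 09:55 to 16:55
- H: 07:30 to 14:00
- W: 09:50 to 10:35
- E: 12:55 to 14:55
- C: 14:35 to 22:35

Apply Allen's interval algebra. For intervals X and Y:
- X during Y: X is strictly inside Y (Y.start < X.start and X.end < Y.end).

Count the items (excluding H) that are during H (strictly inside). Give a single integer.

2

Target H = [07:30, 14:00].
A [09:55, 16:55] → overlapped-by → no.
B [08:35, 12:25] → during → counts.
C [14:35, 22:35] → after → no.
E [12:55, 14:55] → overlapped-by → no.
Q [13:25, 19:55] → overlapped-by → no.
V [14:00, 15:45] → met-by → no.
W [09:50, 10:35] → during → counts.
Z [08:15, 15:40] → overlapped-by → no.
Total: 2.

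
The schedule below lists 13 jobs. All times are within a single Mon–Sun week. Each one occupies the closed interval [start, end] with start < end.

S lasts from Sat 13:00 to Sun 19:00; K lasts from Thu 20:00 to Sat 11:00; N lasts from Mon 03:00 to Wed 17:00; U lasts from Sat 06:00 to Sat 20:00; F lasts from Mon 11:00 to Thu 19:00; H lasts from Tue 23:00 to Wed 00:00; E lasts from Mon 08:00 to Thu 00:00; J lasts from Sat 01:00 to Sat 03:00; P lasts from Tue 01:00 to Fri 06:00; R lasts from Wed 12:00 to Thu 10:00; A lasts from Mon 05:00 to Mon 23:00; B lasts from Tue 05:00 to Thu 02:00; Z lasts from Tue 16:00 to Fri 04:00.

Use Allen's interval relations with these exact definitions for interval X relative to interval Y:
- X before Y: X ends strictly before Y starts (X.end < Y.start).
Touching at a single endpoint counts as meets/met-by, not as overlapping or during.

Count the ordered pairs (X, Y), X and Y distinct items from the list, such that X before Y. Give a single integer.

43

Checking all 156 ordered pairs for relation 'before'; matching pairs in alphabetical order:
(A, B): A before B ✓
(A, H): A before H ✓
(A, J): A before J ✓
(A, K): A before K ✓
(A, P): A before P ✓
(A, R): A before R ✓
(A, S): A before S ✓
(A, U): A before U ✓
(A, Z): A before Z ✓
(B, J): B before J ✓
(B, K): B before K ✓
(B, S): B before S ✓
(B, U): B before U ✓
(E, J): E before J ✓
(E, K): E before K ✓
(E, S): E before S ✓
(E, U): E before U ✓
(F, J): F before J ✓
(F, K): F before K ✓
(F, S): F before S ✓
(F, U): F before U ✓
(H, J): H before J ✓
(H, K): H before K ✓
(H, R): H before R ✓
... plus 19 further pairs not listed.
Count: 43.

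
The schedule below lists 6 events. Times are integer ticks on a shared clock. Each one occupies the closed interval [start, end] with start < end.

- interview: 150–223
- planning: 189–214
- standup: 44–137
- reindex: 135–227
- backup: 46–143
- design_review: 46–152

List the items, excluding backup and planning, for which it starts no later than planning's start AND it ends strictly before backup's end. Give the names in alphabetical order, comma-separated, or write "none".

Conditions: its start is no later than planning's start (X.start <= 189) AND its end is strictly before backup's end (X.end < 143).
design_review: start 46 <= 189? ✓; end 152 < 143? ✗ → no.
interview: start 150 <= 189? ✓; end 223 < 143? ✗ → no.
reindex: start 135 <= 189? ✓; end 227 < 143? ✗ → no.
standup: start 44 <= 189? ✓; end 137 < 143? ✓ → yes.
Result: standup.

standup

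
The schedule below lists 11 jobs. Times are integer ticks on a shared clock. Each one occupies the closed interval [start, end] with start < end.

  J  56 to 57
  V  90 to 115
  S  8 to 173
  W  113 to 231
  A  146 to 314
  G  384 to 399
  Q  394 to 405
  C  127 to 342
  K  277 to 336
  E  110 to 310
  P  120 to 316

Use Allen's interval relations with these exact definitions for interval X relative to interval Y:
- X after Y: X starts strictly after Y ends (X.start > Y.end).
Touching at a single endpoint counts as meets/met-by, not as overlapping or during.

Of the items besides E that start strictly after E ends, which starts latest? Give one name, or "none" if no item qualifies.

Q

Target E = [110, 310].
A [146, 314] → overlapped-by → excluded.
C [127, 342] → overlapped-by → excluded.
G [384, 399] → after → candidate.
J [56, 57] → before → excluded.
K [277, 336] → overlapped-by → excluded.
P [120, 316] → overlapped-by → excluded.
Q [394, 405] → after → candidate.
S [8, 173] → overlaps → excluded.
V [90, 115] → overlaps → excluded.
W [113, 231] → during → excluded.
Among candidates, latest start is 394 → Q.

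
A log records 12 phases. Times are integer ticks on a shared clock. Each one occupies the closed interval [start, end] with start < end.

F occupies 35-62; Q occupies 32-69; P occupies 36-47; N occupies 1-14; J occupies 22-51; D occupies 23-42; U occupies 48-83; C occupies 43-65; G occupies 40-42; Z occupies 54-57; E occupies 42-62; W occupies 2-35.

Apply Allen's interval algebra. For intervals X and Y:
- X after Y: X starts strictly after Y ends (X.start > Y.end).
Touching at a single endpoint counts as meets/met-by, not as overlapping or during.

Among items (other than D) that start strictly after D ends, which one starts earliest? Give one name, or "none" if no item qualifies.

C

Target D = [23, 42].
C [43, 65] → after → candidate.
E [42, 62] → met-by → excluded.
F [35, 62] → overlapped-by → excluded.
G [40, 42] → finishes → excluded.
J [22, 51] → contains → excluded.
N [1, 14] → before → excluded.
P [36, 47] → overlapped-by → excluded.
Q [32, 69] → overlapped-by → excluded.
U [48, 83] → after → candidate.
W [2, 35] → overlaps → excluded.
Z [54, 57] → after → candidate.
Among candidates, earliest start is 43 → C.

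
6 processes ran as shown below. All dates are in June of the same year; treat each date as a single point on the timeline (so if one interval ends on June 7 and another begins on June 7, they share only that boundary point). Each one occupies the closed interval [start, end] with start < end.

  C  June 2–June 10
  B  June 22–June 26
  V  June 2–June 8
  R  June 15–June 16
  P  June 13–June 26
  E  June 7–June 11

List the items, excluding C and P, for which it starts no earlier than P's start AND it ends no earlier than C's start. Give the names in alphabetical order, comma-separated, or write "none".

B, R

Conditions: its start is no earlier than P's start (X.start >= June 13) AND its end is no earlier than C's start (X.end >= June 2).
B: start June 22 >= June 13? ✓; end June 26 >= June 2? ✓ → yes.
E: start June 7 >= June 13? ✗; end June 11 >= June 2? ✓ → no.
R: start June 15 >= June 13? ✓; end June 16 >= June 2? ✓ → yes.
V: start June 2 >= June 13? ✗; end June 8 >= June 2? ✓ → no.
Result: B, R.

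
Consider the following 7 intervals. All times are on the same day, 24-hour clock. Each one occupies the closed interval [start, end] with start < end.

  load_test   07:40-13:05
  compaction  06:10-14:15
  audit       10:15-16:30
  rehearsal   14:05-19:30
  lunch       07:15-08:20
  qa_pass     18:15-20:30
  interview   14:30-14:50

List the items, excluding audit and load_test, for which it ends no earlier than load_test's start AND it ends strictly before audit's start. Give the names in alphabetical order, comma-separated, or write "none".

lunch

Conditions: its end is no earlier than load_test's start (X.end >= 07:40) AND its end is strictly before audit's start (X.end < 10:15).
compaction: end 14:15 >= 07:40? ✓; end 14:15 < 10:15? ✗ → no.
interview: end 14:50 >= 07:40? ✓; end 14:50 < 10:15? ✗ → no.
lunch: end 08:20 >= 07:40? ✓; end 08:20 < 10:15? ✓ → yes.
qa_pass: end 20:30 >= 07:40? ✓; end 20:30 < 10:15? ✗ → no.
rehearsal: end 19:30 >= 07:40? ✓; end 19:30 < 10:15? ✗ → no.
Result: lunch.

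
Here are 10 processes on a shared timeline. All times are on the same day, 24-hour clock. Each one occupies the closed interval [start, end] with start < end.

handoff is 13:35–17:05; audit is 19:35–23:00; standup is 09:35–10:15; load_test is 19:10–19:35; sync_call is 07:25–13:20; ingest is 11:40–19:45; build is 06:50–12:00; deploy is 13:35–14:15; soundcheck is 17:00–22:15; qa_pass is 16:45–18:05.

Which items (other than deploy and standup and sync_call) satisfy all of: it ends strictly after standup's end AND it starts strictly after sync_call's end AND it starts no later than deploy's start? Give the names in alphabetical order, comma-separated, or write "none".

Conditions: its end is strictly after standup's end (X.end > 10:15) AND its start is strictly after sync_call's end (X.start > 13:20) AND its start is no later than deploy's start (X.start <= 13:35).
audit: end 23:00 > 10:15? ✓; start 19:35 > 13:20? ✓; start 19:35 <= 13:35? ✗ → no.
build: end 12:00 > 10:15? ✓; start 06:50 > 13:20? ✗; start 06:50 <= 13:35? ✓ → no.
handoff: end 17:05 > 10:15? ✓; start 13:35 > 13:20? ✓; start 13:35 <= 13:35? ✓ → yes.
ingest: end 19:45 > 10:15? ✓; start 11:40 > 13:20? ✗; start 11:40 <= 13:35? ✓ → no.
load_test: end 19:35 > 10:15? ✓; start 19:10 > 13:20? ✓; start 19:10 <= 13:35? ✗ → no.
qa_pass: end 18:05 > 10:15? ✓; start 16:45 > 13:20? ✓; start 16:45 <= 13:35? ✗ → no.
soundcheck: end 22:15 > 10:15? ✓; start 17:00 > 13:20? ✓; start 17:00 <= 13:35? ✗ → no.
Result: handoff.

handoff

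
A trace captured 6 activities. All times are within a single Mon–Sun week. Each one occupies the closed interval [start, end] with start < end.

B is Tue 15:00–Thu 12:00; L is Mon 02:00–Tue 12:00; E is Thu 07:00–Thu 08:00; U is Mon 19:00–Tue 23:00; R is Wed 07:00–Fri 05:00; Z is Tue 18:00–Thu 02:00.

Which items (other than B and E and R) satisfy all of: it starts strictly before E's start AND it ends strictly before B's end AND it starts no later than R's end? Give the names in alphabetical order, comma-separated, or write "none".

L, U, Z

Conditions: its start is strictly before E's start (X.start < Thu 07:00) AND its end is strictly before B's end (X.end < Thu 12:00) AND its start is no later than R's end (X.start <= Fri 05:00).
L: start Mon 02:00 < Thu 07:00? ✓; end Tue 12:00 < Thu 12:00? ✓; start Mon 02:00 <= Fri 05:00? ✓ → yes.
U: start Mon 19:00 < Thu 07:00? ✓; end Tue 23:00 < Thu 12:00? ✓; start Mon 19:00 <= Fri 05:00? ✓ → yes.
Z: start Tue 18:00 < Thu 07:00? ✓; end Thu 02:00 < Thu 12:00? ✓; start Tue 18:00 <= Fri 05:00? ✓ → yes.
Result: L, U, Z.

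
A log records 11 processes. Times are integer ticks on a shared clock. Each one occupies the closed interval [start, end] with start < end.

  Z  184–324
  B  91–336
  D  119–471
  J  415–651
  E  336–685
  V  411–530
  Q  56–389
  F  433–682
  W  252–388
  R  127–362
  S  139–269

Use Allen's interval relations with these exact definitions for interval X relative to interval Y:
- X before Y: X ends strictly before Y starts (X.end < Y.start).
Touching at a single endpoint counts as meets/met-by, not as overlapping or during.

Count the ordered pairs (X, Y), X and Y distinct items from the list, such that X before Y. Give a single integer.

Checking all 110 ordered pairs for relation 'before'; matching pairs in alphabetical order:
(B, F): B before F ✓
(B, J): B before J ✓
(B, V): B before V ✓
(Q, F): Q before F ✓
(Q, J): Q before J ✓
(Q, V): Q before V ✓
(R, F): R before F ✓
(R, J): R before J ✓
(R, V): R before V ✓
(S, E): S before E ✓
(S, F): S before F ✓
(S, J): S before J ✓
(S, V): S before V ✓
(W, F): W before F ✓
(W, J): W before J ✓
(W, V): W before V ✓
(Z, E): Z before E ✓
(Z, F): Z before F ✓
(Z, J): Z before J ✓
(Z, V): Z before V ✓
Count: 20.

20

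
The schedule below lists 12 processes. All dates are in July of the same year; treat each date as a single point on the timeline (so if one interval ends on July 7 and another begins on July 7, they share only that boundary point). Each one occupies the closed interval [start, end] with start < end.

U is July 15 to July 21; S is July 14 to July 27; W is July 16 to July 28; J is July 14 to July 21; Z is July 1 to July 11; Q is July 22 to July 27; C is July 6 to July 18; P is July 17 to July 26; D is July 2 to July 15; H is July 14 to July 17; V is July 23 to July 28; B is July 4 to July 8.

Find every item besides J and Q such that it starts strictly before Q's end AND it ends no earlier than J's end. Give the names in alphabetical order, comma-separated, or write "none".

P, S, U, V, W

Conditions: its start is strictly before Q's end (X.start < July 27) AND its end is no earlier than J's end (X.end >= July 21).
B: start July 4 < July 27? ✓; end July 8 >= July 21? ✗ → no.
C: start July 6 < July 27? ✓; end July 18 >= July 21? ✗ → no.
D: start July 2 < July 27? ✓; end July 15 >= July 21? ✗ → no.
H: start July 14 < July 27? ✓; end July 17 >= July 21? ✗ → no.
P: start July 17 < July 27? ✓; end July 26 >= July 21? ✓ → yes.
S: start July 14 < July 27? ✓; end July 27 >= July 21? ✓ → yes.
U: start July 15 < July 27? ✓; end July 21 >= July 21? ✓ → yes.
V: start July 23 < July 27? ✓; end July 28 >= July 21? ✓ → yes.
W: start July 16 < July 27? ✓; end July 28 >= July 21? ✓ → yes.
Z: start July 1 < July 27? ✓; end July 11 >= July 21? ✗ → no.
Result: P, S, U, V, W.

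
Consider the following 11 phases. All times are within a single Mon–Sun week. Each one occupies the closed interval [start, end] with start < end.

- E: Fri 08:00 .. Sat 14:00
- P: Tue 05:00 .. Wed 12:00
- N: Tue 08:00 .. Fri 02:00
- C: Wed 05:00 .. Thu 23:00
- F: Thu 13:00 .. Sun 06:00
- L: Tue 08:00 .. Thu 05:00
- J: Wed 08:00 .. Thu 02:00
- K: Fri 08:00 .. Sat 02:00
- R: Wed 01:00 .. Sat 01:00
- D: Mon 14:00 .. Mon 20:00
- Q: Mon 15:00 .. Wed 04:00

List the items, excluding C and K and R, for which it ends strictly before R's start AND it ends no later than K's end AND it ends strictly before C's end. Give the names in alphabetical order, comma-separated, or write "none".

D

Conditions: its end is strictly before R's start (X.end < Wed 01:00) AND its end is no later than K's end (X.end <= Sat 02:00) AND its end is strictly before C's end (X.end < Thu 23:00).
D: end Mon 20:00 < Wed 01:00? ✓; end Mon 20:00 <= Sat 02:00? ✓; end Mon 20:00 < Thu 23:00? ✓ → yes.
E: end Sat 14:00 < Wed 01:00? ✗; end Sat 14:00 <= Sat 02:00? ✗; end Sat 14:00 < Thu 23:00? ✗ → no.
F: end Sun 06:00 < Wed 01:00? ✗; end Sun 06:00 <= Sat 02:00? ✗; end Sun 06:00 < Thu 23:00? ✗ → no.
J: end Thu 02:00 < Wed 01:00? ✗; end Thu 02:00 <= Sat 02:00? ✓; end Thu 02:00 < Thu 23:00? ✓ → no.
L: end Thu 05:00 < Wed 01:00? ✗; end Thu 05:00 <= Sat 02:00? ✓; end Thu 05:00 < Thu 23:00? ✓ → no.
N: end Fri 02:00 < Wed 01:00? ✗; end Fri 02:00 <= Sat 02:00? ✓; end Fri 02:00 < Thu 23:00? ✗ → no.
P: end Wed 12:00 < Wed 01:00? ✗; end Wed 12:00 <= Sat 02:00? ✓; end Wed 12:00 < Thu 23:00? ✓ → no.
Q: end Wed 04:00 < Wed 01:00? ✗; end Wed 04:00 <= Sat 02:00? ✓; end Wed 04:00 < Thu 23:00? ✓ → no.
Result: D.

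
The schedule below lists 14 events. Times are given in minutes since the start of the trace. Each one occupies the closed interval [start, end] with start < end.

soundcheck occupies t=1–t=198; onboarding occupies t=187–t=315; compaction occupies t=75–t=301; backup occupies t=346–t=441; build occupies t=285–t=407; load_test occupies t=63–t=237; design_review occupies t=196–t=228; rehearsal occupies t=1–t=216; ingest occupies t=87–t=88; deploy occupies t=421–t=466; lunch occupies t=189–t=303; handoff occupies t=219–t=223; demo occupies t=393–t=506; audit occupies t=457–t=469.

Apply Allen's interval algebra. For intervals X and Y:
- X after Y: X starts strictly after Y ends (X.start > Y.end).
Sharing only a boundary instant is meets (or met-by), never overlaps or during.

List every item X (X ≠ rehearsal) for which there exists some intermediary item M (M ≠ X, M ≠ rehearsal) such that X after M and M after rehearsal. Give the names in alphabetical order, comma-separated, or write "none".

audit, backup, build, demo, deploy

Target rehearsal = [t=1, t=216].
Intermediaries M with M after rehearsal: audit, backup, build, demo, deploy, handoff.
Via audit — items with X after audit: none.
Via backup — items with X after backup: audit.
Via build — items with X after build: audit, deploy.
Via demo — items with X after demo: none.
Via deploy — items with X after deploy: none.
Via handoff — items with X after handoff: audit, backup, build, demo, deploy.
Union: audit, backup, build, demo, deploy.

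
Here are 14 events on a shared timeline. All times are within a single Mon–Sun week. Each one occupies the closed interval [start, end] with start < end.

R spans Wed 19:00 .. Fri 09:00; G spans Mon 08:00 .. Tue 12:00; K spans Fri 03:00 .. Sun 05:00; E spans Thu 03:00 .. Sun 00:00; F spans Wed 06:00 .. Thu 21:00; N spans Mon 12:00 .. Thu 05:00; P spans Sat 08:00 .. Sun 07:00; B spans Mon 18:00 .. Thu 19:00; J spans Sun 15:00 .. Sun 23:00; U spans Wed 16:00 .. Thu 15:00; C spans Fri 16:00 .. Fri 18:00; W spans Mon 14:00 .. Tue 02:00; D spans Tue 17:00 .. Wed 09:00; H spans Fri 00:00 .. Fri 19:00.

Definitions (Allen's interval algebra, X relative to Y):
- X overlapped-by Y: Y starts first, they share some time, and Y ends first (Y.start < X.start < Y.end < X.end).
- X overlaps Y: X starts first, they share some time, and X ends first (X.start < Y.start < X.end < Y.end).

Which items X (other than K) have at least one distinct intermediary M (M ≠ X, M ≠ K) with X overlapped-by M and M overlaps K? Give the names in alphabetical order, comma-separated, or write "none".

E, H, P

Target K = [Fri 03:00, Sun 05:00].
Intermediaries M with M overlaps K: E, H, R.
Via E — items with X overlapped-by E: P.
Via H — items with X overlapped-by H: none.
Via R — items with X overlapped-by R: E, H.
Union: E, H, P.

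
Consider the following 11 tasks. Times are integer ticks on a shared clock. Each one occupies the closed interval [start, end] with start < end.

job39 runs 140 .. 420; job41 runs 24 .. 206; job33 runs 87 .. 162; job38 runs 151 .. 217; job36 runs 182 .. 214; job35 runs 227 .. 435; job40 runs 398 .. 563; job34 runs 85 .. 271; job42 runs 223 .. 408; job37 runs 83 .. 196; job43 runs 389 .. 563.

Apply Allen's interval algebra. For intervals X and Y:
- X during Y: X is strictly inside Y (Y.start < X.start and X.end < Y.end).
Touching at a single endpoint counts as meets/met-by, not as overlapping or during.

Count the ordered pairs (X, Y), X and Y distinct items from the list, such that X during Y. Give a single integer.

Checking all 110 ordered pairs for relation 'during'; matching pairs in alphabetical order:
(job33, job34): job33 during job34 ✓
(job33, job37): job33 during job37 ✓
(job33, job41): job33 during job41 ✓
(job36, job34): job36 during job34 ✓
(job36, job38): job36 during job38 ✓
(job36, job39): job36 during job39 ✓
(job37, job41): job37 during job41 ✓
(job38, job34): job38 during job34 ✓
(job38, job39): job38 during job39 ✓
(job42, job39): job42 during job39 ✓
Count: 10.

10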